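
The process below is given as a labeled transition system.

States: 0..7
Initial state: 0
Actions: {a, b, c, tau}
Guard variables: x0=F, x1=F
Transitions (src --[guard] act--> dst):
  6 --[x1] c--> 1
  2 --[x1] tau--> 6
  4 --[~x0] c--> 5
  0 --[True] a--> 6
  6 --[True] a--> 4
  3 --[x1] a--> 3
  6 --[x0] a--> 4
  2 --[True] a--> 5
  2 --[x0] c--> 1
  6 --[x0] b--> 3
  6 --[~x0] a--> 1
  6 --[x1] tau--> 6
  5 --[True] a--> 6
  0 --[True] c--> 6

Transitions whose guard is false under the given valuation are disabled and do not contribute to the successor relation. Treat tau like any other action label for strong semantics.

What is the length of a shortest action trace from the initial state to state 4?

Answer: 2

Trace:
BFS to 4:
  L0 = {0}
  L1 = {6}
  L2 = {1,4}
4 enters at depth 2; path a·a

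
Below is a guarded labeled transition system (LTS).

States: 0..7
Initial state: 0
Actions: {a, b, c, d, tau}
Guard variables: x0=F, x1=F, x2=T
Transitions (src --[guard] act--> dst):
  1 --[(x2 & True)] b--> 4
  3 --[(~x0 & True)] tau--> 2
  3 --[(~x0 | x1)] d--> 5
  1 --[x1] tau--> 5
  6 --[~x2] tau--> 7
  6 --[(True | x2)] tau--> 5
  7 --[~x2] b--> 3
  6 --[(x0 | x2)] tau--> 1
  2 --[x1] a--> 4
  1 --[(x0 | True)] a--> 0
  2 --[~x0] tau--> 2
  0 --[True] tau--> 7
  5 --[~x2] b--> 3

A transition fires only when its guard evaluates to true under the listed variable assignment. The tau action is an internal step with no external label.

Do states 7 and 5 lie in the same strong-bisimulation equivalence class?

Answer: BISIMILAR

Trace:
Refine partition for ~:
  π0 = {{0,1,2,3,4,5,6,7}}
  π1 = {{0,2,6},{1},{3},{4,5,7}}
  π2 = {{0},{1},{2},{3},{4,5,7},{6}}
6 equivalence class(es) (converged in 3)
7∈{4,5,7}, 5∈{4,5,7}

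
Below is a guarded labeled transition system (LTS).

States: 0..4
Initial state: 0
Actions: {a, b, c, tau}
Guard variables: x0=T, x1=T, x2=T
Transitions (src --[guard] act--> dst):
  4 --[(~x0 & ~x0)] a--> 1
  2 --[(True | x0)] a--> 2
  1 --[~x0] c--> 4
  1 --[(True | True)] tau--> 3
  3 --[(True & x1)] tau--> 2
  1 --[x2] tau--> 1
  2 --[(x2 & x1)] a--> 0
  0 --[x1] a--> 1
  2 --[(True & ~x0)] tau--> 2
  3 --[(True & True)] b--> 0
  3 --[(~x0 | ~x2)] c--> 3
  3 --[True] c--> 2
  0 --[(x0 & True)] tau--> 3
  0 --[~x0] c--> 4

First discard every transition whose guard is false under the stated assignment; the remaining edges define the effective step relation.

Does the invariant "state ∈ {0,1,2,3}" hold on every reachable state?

Safe = {0,1,2,3}
R = {0,1,2,3}
  0: safe
  1: safe
  2: safe
  3: safe

Answer: INVARIANT HOLDS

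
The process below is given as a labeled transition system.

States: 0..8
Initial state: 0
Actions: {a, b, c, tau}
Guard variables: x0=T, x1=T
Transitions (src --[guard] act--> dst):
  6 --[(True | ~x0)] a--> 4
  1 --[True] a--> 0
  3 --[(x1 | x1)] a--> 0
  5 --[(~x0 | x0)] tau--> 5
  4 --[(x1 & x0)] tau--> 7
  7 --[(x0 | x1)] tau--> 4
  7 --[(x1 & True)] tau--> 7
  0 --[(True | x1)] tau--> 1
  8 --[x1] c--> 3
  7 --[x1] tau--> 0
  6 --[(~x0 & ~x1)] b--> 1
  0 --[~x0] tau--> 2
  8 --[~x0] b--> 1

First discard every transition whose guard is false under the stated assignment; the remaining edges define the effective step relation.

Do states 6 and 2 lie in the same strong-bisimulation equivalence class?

Answer: NOT BISIMILAR

Analysis:
Refine partition for ~:
  π0 = {{0,1,2,3,4,5,6,7,8}}
  π1 = {{0,4,5,7},{1,3,6},{2},{8}}
  π2 = {{0},{1,3,6},{2},{4,5,7},{8}}
  π3 = {{0},{1,3},{2},{4,5},{6},{7},{8}}
  π4 = {{0},{1,3},{2},{4},{5},{6},{7},{8}}
stable after 5 split(s): 8 block(s)
class of 6: {6}; class of 2: {2}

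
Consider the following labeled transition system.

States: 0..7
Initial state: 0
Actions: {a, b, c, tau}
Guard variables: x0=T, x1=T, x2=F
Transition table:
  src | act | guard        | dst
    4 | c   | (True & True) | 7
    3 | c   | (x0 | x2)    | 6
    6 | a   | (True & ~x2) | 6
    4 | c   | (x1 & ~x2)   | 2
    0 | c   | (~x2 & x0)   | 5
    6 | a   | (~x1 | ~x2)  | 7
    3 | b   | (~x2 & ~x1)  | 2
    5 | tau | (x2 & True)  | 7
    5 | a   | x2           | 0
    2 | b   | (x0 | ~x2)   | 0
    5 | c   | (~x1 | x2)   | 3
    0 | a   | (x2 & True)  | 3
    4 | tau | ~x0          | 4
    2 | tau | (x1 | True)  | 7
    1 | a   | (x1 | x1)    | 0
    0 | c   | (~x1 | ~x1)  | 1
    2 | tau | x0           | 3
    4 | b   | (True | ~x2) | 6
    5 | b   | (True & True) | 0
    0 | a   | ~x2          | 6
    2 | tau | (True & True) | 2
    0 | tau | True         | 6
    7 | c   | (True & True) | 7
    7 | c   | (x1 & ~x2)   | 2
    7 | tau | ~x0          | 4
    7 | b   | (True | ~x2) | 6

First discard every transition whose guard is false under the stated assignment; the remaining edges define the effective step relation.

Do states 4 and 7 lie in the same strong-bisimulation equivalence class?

Compute ~ classes (split until stable):
  π0 = {{0,1,2,3,4,5,6,7}}
  π1 = {{0},{1,6},{2},{3},{4,7},{5}}
  π2 = {{0},{1},{2},{3},{4,7},{5},{6}}
Fixed point at round 3; 7 class(es).
class of 4: {4,7}; class of 7: {4,7}

Answer: BISIMILAR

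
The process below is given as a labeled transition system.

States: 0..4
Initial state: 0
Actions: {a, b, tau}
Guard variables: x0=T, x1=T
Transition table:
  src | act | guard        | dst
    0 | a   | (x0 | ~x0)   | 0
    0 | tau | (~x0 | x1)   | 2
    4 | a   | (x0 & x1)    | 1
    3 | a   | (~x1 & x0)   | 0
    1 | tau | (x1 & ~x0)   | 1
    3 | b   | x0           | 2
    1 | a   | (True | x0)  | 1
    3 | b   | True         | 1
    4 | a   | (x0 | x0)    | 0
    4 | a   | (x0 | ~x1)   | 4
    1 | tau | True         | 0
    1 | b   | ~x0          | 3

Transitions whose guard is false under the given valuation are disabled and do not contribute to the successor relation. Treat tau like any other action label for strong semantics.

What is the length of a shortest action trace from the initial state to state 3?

BFS to 3:
  Layer 0: {0}
  Layer 1: {2}
3 never appears.

Answer: UNREACHABLE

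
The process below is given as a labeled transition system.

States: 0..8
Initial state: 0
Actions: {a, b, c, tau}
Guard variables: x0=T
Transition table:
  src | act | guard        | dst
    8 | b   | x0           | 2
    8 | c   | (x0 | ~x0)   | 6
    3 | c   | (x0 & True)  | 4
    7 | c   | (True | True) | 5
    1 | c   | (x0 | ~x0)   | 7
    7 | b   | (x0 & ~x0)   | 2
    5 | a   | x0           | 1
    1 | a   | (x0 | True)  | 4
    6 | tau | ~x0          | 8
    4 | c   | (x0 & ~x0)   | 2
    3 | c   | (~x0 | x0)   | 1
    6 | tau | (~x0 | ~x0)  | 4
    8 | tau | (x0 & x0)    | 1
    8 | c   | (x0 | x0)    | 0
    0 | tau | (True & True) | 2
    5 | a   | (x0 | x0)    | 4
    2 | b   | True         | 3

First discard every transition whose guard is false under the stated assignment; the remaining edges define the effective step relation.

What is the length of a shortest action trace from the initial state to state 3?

Answer: 2

Trace:
Breadth-first toward 3:
  depth 0: {0}
  depth 1: {2}
  depth 2: {3}
3 enters at depth 2; path tau·b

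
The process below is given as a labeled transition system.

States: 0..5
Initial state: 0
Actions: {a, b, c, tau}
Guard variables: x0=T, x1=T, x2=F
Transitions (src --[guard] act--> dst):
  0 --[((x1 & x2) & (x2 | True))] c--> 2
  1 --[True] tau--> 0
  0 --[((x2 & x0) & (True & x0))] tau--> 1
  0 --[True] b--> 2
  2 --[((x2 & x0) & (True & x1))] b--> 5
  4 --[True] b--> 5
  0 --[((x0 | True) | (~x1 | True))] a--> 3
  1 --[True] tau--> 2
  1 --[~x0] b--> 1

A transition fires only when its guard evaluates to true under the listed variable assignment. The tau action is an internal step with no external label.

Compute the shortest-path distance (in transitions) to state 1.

Breadth-first toward 1:
  Layer 0: {0}
  Layer 1: {2,3}
1 never appears.

Answer: UNREACHABLE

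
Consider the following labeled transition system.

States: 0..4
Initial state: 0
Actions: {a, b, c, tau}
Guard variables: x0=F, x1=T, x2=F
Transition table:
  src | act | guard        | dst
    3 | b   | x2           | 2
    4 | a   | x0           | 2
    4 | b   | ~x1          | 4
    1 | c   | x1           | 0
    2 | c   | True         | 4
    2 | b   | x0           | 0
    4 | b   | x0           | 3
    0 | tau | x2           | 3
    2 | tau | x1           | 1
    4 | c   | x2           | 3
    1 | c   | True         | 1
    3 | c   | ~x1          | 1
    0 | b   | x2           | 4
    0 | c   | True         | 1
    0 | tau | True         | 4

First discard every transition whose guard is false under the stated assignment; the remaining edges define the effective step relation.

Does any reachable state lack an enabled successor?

R = {0,1,4}
  0: c→1  tau→4  [deg 2]
  1: c→0  c→1  [deg 2]
  4: ∅  [deadlock]
Path to 4: tau

Answer: DEADLOCK at state 4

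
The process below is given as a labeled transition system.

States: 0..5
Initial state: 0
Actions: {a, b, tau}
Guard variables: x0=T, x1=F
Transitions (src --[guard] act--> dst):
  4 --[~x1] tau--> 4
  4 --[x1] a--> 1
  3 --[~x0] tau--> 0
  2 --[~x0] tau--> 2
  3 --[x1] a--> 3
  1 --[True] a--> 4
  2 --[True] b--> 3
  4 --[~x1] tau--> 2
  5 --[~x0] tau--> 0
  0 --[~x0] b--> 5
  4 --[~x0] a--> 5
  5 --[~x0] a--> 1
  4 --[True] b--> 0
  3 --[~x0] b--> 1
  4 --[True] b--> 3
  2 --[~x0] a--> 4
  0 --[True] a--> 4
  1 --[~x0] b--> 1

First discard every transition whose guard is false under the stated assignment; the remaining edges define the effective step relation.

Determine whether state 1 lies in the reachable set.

Answer: UNREACHABLE

Working:
7 transition(s) survive guard evaluation.
Layer 0: {0}
Layer 1: {4}  total {0,4}
Layer 2: {2,3}  total {0,2,3,4}
Reach set: {0,2,3,4}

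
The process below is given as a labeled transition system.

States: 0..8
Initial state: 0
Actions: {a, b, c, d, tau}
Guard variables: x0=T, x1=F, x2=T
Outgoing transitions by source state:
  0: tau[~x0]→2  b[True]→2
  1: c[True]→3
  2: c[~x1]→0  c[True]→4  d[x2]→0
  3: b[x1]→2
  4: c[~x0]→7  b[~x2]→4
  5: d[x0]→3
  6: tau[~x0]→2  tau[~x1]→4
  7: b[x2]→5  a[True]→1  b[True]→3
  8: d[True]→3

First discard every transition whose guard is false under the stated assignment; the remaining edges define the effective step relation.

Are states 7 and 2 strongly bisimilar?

Answer: NOT BISIMILAR

Analysis:
Bisimulation quotient by refinement:
  π0 = {{0,1,2,3,4,5,6,7,8}}
  π1 = {{0},{1},{2},{3,4},{5,8},{6},{7}}
Fixed point at round 2; 7 class(es).
[7]={7}  [2]={2}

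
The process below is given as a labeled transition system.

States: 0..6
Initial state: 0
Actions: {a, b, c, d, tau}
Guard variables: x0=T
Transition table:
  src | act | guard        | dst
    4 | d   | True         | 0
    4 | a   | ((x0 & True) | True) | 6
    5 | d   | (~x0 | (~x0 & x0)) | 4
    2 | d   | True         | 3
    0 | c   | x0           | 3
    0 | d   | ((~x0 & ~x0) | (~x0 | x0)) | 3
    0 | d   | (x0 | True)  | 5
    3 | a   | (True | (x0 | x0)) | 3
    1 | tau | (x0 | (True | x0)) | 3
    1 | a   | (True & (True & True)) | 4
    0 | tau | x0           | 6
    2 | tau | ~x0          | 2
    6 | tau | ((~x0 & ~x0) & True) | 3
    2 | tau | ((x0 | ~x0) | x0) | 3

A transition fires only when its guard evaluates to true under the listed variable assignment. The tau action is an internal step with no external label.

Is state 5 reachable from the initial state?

Answer: REACHABLE

Analysis:
After dropping false guards: 11 live edges.
L0 = {0}
L1 = {3,5,6}  cumulative {0,3,5,6}
Reach set: {0,3,5,6}
witness 5: d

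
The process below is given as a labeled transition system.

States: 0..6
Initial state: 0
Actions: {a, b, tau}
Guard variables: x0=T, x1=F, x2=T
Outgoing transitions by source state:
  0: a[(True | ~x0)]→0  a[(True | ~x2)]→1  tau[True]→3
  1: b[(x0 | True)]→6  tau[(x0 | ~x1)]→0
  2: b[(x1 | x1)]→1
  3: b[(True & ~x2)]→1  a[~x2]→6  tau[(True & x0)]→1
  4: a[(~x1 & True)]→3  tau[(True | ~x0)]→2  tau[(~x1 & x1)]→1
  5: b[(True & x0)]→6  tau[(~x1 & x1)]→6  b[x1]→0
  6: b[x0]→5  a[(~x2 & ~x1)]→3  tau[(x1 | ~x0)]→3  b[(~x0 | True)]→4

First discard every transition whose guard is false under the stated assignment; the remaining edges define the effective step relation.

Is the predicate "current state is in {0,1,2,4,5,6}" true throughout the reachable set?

Answer: INVARIANT VIOLATED at state 3

Trace:
Allowed set {0,1,2,4,5,6}
Reach set: {0,1,2,3,4,5,6}
  0: ✓
  1: ✓
  2: ✓
  3: outside
  4: ✓
  5: ✓
  6: ✓
counterexample path to 3: tau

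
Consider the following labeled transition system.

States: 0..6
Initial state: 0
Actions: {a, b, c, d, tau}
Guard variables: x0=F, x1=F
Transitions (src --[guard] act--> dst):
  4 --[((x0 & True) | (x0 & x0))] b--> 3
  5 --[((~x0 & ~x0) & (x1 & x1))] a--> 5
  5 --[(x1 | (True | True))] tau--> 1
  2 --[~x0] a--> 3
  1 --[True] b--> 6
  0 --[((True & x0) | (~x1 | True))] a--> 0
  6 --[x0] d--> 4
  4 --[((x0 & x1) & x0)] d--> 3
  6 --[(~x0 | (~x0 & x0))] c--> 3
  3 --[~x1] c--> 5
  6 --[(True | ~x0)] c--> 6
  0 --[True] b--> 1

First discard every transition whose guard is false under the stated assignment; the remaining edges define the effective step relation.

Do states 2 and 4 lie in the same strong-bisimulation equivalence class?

Answer: NOT BISIMILAR

Trace:
Bisimulation quotient by refinement:
  round 0: {{0,1,2,3,4,5,6}}
  round 1: {{0},{1},{2},{3,6},{4},{5}}
  round 2: {{0},{1},{2},{3},{4},{5},{6}}
7 equivalence class(es) (converged in 3)
[2]={2}  [4]={4}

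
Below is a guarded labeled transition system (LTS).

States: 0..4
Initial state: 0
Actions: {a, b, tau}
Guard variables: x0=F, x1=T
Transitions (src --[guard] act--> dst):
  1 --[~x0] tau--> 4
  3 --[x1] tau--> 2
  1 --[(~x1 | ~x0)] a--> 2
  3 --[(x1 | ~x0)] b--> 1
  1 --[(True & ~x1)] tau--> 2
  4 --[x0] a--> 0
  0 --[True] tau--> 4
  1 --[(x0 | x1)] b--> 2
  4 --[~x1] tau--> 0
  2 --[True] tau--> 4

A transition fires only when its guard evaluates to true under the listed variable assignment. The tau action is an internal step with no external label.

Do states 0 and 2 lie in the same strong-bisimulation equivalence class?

Answer: BISIMILAR

Trace:
Bisimulation quotient by refinement:
  π0 = {{0,1,2,3,4}}
  π1 = {{0,2},{1},{3},{4}}
Fixed point at round 2; 4 class(es).
[0]={0,2}  [2]={0,2}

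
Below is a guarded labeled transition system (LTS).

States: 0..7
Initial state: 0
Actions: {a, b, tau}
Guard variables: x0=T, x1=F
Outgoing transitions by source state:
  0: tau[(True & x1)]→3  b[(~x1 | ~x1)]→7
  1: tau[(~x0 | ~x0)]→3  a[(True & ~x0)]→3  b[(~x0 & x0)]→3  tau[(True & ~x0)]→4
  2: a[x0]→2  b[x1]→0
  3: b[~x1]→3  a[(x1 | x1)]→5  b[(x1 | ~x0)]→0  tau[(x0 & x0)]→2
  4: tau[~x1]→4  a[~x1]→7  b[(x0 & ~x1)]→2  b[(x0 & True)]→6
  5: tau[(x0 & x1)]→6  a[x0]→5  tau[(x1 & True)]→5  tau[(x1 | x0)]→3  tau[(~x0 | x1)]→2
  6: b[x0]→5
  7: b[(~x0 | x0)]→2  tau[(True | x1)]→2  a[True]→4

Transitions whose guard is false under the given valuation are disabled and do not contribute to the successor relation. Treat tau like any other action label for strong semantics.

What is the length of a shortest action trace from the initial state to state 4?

Answer: 2

Analysis:
BFS to 4:
  depth 0: {0}
  depth 1: {7}
  depth 2: {2,4}
4 enters at depth 2; path b·a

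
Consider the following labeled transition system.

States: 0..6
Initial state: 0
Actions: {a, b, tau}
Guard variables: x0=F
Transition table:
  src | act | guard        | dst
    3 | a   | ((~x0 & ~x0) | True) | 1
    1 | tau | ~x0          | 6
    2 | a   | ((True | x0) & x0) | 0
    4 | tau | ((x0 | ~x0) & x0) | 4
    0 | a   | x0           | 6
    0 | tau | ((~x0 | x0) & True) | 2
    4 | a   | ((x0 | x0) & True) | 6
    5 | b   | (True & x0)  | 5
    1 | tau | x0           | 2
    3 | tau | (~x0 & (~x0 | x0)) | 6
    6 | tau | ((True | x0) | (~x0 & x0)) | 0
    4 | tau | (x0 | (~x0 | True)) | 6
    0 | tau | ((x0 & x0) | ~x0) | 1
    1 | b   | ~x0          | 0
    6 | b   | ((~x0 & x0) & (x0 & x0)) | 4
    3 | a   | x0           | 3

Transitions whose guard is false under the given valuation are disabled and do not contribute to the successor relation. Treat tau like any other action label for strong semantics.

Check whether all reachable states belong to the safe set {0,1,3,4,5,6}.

Answer: INVARIANT VIOLATED at state 2

Working:
Allowed set {0,1,3,4,5,6}
R = {0,1,2,6}
  0: ✓
  1: ✓
  2: outside
  6: ✓
counterexample path to 2: tau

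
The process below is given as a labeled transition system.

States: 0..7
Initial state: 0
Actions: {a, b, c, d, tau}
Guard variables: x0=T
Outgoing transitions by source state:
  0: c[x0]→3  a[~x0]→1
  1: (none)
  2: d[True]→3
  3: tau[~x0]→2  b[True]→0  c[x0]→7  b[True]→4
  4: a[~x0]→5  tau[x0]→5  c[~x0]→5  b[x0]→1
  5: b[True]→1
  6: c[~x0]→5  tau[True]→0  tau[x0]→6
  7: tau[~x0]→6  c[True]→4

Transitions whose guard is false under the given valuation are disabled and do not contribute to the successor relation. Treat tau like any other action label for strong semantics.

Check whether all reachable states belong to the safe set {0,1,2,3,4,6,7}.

Answer: INVARIANT VIOLATED at state 5

Trace:
Safe = {0,1,2,3,4,6,7}
R = {0,1,3,4,5,7}
  0: ✓
  1: ✓
  3: ✓
  4: ✓
  5: ✗ unsafe
  7: ✓
witness against invariant: c·b·tau → 5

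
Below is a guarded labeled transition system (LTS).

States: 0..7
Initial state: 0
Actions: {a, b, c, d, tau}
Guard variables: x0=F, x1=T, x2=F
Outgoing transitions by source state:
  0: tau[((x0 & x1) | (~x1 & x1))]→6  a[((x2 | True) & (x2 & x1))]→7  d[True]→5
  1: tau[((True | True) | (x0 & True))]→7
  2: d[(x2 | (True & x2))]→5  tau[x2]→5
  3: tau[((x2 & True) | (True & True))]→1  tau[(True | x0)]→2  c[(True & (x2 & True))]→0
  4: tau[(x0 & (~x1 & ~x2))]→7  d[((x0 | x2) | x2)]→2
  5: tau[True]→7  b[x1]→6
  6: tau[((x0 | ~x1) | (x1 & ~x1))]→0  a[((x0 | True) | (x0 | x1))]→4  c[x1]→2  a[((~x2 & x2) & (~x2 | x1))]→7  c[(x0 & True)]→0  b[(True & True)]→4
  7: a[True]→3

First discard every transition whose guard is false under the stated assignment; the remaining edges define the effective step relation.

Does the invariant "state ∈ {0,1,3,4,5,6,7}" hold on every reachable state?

Answer: INVARIANT VIOLATED at state 2

Trace:
Inv-set: {0,1,3,4,5,6,7}
R = {0,1,2,3,4,5,6,7}
  0: ✓
  1: ✓
  2: outside
  3: ✓
  4: ✓
  5: ✓
  6: ✓
  7: ✓
witness against invariant: d·b·c → 2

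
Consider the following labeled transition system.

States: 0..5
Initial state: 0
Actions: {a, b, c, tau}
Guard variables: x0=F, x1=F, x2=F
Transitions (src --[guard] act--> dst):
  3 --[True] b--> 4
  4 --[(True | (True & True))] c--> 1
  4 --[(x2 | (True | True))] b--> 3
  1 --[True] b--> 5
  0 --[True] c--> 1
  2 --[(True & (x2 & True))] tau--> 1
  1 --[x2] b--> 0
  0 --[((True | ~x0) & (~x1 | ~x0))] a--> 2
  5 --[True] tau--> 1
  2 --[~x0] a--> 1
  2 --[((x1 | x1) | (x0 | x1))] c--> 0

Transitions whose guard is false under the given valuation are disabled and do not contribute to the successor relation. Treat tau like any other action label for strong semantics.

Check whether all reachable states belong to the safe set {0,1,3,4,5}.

Allowed set {0,1,3,4,5}
R = {0,1,2,5}
  0: ok
  1: ok
  2: outside
  5: ok
counterexample path to 2: a

Answer: INVARIANT VIOLATED at state 2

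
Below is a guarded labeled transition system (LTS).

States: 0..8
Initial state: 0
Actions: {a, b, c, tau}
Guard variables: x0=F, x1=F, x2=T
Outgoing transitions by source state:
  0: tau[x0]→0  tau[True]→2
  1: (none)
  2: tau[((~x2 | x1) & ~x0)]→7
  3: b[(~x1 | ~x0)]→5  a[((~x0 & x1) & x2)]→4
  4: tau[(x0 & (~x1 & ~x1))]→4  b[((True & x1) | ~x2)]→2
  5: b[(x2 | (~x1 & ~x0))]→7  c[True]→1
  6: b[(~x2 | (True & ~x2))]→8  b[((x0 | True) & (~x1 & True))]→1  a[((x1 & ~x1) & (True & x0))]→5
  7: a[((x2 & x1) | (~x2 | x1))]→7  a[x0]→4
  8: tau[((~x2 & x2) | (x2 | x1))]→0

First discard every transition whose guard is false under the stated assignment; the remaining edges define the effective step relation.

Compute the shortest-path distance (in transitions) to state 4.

Layered search for 4:
  Layer 0: {0}
  Layer 1: {2}
4 never appears.

Answer: UNREACHABLE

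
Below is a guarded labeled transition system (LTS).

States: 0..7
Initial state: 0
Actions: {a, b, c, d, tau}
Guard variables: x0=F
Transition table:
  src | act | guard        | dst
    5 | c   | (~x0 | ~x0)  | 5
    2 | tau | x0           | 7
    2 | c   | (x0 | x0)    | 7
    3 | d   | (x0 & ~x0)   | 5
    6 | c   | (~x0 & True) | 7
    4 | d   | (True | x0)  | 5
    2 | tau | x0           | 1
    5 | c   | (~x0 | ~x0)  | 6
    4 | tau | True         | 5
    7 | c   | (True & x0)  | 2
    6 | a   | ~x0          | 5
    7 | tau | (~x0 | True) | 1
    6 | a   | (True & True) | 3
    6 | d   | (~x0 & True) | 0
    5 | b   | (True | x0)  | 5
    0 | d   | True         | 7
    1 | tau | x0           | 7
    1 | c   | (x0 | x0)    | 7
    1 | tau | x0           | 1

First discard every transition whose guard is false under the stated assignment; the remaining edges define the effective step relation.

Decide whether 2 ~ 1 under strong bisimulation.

Compute ~ classes (split until stable):
  π0 = {{0,1,2,3,4,5,6,7}}
  π1 = {{0},{1,2,3},{4},{5},{6},{7}}
stable after 2 split(s): 6 block(s)
[2]={1,2,3}  [1]={1,2,3}

Answer: BISIMILAR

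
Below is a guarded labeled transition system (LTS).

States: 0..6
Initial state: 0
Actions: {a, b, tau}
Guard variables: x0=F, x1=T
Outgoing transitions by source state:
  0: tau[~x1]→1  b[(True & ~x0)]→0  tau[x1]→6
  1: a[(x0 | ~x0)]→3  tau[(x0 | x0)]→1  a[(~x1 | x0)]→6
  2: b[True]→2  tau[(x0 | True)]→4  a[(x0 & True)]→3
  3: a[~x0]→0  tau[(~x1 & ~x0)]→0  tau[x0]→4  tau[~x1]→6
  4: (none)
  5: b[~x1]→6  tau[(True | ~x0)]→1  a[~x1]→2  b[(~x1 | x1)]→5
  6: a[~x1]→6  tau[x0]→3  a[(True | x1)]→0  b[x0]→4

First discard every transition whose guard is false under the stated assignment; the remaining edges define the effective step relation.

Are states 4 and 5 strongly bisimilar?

Answer: NOT BISIMILAR

Working:
Refine partition for ~:
  round 0: {{0,1,2,3,4,5,6}}
  round 1: {{0,2,5},{1,3,6},{4}}
  round 2: {{0,5},{1},{2},{3,6},{4}}
  round 3: {{0},{1},{2},{3,6},{4},{5}}
6 equivalence class(es) (converged in 4)
4∈{4}, 5∈{5}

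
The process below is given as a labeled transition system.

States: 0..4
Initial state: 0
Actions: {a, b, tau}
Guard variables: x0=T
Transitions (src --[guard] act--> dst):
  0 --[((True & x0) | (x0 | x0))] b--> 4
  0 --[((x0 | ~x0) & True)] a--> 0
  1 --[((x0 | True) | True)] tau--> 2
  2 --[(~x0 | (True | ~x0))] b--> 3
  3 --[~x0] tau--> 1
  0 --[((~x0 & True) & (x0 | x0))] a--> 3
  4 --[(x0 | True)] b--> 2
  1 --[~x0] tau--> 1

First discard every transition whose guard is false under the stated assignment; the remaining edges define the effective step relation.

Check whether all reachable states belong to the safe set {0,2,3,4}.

Inv-set: {0,2,3,4}
Reachable = {0,2,3,4}
  0: safe
  2: safe
  3: safe
  4: safe

Answer: INVARIANT HOLDS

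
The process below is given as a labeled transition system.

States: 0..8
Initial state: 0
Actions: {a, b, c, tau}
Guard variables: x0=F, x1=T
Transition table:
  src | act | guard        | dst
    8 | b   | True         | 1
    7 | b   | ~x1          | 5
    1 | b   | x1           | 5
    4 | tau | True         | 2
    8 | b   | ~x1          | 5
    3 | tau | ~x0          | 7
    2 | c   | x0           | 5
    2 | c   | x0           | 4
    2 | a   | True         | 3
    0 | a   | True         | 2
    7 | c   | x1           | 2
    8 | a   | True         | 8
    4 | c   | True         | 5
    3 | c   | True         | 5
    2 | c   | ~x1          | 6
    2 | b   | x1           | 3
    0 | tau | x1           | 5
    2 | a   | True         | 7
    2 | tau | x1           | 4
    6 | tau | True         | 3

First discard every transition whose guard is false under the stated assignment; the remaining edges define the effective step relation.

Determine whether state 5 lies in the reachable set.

Answer: REACHABLE

Working:
After dropping false guards: 15 live edges.
Layer 0: {0}
Layer 1: {2,5}  cumulative {0,2,5}
Layer 2: {3,4,7}  cumulative {0,2,3,4,5,7}
R = {0,2,3,4,5,7}
Path to 5: tau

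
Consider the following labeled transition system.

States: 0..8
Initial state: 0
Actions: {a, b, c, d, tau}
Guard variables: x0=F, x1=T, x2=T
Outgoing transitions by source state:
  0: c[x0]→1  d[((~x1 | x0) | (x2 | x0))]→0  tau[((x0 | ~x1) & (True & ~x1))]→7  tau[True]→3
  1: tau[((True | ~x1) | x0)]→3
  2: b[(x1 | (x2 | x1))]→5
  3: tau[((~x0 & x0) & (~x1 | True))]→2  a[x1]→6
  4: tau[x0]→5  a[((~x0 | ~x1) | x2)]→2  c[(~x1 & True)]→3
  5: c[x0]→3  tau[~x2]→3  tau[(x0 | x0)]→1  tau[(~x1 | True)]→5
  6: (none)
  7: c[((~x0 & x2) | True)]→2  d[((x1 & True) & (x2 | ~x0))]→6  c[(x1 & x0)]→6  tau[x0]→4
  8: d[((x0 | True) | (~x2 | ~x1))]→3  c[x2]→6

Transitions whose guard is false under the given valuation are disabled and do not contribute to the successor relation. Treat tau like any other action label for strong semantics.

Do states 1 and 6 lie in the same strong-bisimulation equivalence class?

Answer: NOT BISIMILAR

Analysis:
Bisimulation quotient by refinement:
  round 0: {{0,1,2,3,4,5,6,7,8}}
  round 1: {{0},{1,5},{2},{3,4},{6},{7,8}}
  round 2: {{0},{1},{2},{3},{4},{5},{6},{7},{8}}
stable after 3 split(s): 9 block(s)
[1]={1}  [6]={6}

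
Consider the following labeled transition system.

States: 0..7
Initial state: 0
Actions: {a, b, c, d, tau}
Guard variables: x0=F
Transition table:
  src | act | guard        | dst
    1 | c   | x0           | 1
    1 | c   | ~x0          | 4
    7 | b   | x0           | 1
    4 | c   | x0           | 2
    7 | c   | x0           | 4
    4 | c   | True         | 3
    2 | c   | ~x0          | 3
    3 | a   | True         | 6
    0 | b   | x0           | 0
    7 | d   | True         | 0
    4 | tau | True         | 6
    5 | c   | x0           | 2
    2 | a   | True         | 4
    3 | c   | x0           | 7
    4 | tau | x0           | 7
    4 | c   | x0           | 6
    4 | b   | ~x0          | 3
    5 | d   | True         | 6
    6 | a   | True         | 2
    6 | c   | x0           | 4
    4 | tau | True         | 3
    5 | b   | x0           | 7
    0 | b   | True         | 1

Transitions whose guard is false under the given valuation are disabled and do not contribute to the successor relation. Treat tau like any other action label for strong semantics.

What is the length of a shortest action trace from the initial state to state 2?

BFS to 2:
  Layer 0: {0}
  Layer 1: {1}
  Layer 2: {4}
  Layer 3: {3,6}
  Layer 4: {2}
2 enters at depth 4; path b·c·tau·a

Answer: 4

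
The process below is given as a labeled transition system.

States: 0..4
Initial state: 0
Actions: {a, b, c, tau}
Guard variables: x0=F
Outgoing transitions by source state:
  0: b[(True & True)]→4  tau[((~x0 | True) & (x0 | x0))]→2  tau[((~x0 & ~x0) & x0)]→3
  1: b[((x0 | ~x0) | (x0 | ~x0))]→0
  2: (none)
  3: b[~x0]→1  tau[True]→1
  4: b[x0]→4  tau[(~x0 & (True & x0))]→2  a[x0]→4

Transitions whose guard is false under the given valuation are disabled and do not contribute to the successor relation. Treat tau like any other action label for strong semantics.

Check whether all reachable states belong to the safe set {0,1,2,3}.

Allowed set {0,1,2,3}
Reach set: {0,4}
  0: ok
  4: outside
witness against invariant: b → 4

Answer: INVARIANT VIOLATED at state 4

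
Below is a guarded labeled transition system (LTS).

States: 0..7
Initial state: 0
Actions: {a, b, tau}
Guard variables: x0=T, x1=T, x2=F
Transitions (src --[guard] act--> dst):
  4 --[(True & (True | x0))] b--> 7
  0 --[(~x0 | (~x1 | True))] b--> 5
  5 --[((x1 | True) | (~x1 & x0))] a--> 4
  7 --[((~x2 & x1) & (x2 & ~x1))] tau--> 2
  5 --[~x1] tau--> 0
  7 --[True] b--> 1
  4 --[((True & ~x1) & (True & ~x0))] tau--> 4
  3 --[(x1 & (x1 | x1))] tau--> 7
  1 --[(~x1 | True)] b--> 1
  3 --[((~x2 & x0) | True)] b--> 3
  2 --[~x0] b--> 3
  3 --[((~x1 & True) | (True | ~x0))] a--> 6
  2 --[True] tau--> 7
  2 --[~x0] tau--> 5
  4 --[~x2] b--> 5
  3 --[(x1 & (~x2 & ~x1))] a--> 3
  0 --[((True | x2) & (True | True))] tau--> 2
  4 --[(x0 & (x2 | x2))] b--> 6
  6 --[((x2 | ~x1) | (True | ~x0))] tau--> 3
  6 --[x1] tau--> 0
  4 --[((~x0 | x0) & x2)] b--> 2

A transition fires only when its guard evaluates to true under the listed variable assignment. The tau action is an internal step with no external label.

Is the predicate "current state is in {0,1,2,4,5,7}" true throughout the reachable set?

Answer: INVARIANT HOLDS

Trace:
Inv-set: {0,1,2,4,5,7}
Reachable = {0,1,2,4,5,7}
  0: ✓
  1: ✓
  2: ✓
  4: ✓
  5: ✓
  7: ✓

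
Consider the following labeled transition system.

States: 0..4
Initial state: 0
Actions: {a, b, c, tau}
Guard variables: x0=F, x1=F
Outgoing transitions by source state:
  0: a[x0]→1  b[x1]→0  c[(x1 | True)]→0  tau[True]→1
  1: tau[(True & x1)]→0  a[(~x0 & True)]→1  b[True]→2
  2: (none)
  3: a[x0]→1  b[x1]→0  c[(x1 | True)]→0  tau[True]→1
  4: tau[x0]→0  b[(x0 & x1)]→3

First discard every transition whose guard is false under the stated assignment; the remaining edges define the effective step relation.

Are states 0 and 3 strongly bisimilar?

Answer: BISIMILAR

Trace:
Refine partition for ~:
  π0 = {{0,1,2,3,4}}
  π1 = {{0,3},{1},{2,4}}
3 equivalence class(es) (converged in 2)
class of 0: {0,3}; class of 3: {0,3}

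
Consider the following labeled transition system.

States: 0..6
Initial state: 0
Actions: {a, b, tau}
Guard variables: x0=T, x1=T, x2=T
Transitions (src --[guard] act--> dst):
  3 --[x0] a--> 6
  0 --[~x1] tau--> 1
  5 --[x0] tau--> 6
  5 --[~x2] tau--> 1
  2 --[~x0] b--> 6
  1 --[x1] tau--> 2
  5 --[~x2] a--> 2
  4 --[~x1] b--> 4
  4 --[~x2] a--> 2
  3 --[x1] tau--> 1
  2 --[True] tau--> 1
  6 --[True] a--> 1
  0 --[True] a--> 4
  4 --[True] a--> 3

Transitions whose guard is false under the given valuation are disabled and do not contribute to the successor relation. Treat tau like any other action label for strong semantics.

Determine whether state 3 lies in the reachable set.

8 transition(s) survive guard evaluation.
Layer 0: {0}
Layer 1: {4}  total {0,4}
Layer 2: {3}  total {0,3,4}
Layer 3: {1,6}  total {0,1,3,4,6}
Layer 4: {2}  total {0,1,2,3,4,6}
Reachable = {0,1,2,3,4,6}
trace reaching 3: a·a

Answer: REACHABLE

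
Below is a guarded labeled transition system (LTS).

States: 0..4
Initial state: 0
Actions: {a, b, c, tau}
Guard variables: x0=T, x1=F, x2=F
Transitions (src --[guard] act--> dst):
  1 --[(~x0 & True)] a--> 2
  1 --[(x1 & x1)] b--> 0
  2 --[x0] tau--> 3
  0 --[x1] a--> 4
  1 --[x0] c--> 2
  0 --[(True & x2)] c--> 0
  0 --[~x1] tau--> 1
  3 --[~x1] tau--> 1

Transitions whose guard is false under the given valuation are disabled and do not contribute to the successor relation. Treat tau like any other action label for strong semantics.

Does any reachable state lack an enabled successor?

R = {0,1,2,3}
  0: tau→1  [1 out]
  1: c→2  [1 out]
  2: tau→3  [1 out]
  3: tau→1  [1 out]

Answer: DEADLOCK-FREE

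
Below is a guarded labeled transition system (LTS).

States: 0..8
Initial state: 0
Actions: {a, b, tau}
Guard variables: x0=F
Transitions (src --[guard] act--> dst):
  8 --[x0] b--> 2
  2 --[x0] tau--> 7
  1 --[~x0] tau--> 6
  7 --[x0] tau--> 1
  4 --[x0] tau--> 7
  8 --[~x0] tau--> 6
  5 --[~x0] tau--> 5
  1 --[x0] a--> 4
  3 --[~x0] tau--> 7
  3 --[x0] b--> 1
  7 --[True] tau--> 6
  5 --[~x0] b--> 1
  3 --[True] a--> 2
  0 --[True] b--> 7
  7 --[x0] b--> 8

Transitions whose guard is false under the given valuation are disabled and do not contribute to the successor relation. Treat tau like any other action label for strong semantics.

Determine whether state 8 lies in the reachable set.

Answer: UNREACHABLE

Working:
Guard filter leaves 8 enabled edge(s).
depth 0: {0}
depth 1: {7}  now seen {0,7}
depth 2: {6}  now seen {0,6,7}
Reachable = {0,6,7}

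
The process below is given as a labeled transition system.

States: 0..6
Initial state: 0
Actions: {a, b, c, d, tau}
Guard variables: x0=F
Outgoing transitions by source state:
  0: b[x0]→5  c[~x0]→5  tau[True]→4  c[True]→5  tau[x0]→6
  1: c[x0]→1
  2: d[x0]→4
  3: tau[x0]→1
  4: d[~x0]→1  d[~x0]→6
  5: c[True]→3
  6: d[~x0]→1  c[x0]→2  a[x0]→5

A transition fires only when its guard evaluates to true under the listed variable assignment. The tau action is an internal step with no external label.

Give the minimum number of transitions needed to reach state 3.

Layered search for 3:
  L0 = {0}
  L1 = {4,5}
  L2 = {1,3,6}
3 enters at depth 2; path c·c

Answer: 2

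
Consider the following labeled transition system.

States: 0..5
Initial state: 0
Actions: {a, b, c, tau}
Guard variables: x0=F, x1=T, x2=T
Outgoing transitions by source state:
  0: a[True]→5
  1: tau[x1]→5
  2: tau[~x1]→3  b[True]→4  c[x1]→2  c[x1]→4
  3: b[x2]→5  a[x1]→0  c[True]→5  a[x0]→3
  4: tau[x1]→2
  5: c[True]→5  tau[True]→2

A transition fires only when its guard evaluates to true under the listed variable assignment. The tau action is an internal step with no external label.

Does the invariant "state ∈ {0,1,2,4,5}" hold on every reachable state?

Answer: INVARIANT HOLDS

Trace:
Safe = {0,1,2,4,5}
Reach set: {0,2,4,5}
  0: ok
  2: ok
  4: ok
  5: ok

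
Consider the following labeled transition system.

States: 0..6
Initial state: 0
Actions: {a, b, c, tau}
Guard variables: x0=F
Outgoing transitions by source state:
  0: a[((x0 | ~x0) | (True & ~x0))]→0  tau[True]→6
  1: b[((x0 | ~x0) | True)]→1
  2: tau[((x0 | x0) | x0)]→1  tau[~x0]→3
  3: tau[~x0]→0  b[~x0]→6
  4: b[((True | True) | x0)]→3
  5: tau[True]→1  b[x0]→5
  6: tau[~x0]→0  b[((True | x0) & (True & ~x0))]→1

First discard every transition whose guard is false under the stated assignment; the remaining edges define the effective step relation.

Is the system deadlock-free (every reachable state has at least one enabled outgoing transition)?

Reachable = {0,1,6}
  0: a→0  tau→6  [2 out]
  1: b→1  [1 out]
  6: b→1  tau→0  [2 out]

Answer: DEADLOCK-FREE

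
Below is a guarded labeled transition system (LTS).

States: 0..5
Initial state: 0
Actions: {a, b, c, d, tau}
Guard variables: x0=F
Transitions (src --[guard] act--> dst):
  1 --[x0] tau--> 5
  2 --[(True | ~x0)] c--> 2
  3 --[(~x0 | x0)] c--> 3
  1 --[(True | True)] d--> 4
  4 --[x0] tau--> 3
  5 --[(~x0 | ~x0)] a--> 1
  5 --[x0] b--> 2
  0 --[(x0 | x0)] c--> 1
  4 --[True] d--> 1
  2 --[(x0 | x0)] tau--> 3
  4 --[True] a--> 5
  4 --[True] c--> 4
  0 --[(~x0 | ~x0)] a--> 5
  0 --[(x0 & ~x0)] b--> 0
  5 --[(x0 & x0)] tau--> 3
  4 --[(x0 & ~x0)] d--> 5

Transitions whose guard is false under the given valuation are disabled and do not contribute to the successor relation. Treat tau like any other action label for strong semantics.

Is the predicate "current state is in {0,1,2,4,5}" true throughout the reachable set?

Safe = {0,1,2,4,5}
Reach set: {0,1,4,5}
  0: ✓
  1: ✓
  4: ✓
  5: ✓

Answer: INVARIANT HOLDS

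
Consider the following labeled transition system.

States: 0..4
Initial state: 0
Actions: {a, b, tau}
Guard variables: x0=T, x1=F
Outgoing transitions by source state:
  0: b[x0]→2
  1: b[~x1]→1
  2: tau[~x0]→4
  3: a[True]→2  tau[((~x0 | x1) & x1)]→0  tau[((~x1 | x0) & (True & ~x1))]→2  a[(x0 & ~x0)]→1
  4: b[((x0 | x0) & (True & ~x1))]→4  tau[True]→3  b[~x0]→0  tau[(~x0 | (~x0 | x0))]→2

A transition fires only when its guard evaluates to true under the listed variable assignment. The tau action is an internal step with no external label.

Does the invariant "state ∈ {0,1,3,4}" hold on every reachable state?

Answer: INVARIANT VIOLATED at state 2

Working:
Safe = {0,1,3,4}
Reach set: {0,2}
  0: safe
  2: VIOLATES
reach 2 via b — violates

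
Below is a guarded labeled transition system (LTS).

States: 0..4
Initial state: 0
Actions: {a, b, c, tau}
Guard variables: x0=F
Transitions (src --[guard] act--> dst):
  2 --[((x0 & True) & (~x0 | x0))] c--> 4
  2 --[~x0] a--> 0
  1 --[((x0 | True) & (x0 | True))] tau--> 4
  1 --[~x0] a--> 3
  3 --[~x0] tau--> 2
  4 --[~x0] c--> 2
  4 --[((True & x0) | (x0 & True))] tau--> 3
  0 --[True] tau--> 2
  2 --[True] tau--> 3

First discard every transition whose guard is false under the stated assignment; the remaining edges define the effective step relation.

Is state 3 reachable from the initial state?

Guard filter leaves 7 enabled edge(s).
Layer 0: {0}
Layer 1: {2}  total {0,2}
Layer 2: {3}  total {0,2,3}
Reach set: {0,2,3}
Path to 3: tau·tau

Answer: REACHABLE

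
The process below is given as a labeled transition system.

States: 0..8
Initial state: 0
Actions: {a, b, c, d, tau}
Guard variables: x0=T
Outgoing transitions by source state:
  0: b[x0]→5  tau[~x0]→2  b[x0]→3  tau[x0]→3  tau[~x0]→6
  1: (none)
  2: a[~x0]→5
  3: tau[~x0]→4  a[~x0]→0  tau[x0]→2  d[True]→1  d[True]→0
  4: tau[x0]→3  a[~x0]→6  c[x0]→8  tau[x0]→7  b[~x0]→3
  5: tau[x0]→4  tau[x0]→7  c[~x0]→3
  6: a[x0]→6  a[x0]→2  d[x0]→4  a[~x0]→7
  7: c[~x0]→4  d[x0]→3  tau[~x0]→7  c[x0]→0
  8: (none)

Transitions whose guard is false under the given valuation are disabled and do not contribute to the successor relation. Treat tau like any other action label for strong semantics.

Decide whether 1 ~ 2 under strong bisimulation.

Compute ~ classes (split until stable):
  π0 = {{0,1,2,3,4,5,6,7,8}}
  π1 = {{0},{1,2,8},{3},{4},{5},{6},{7}}
7 equivalence class(es) (converged in 2)
class of 1: {1,2,8}; class of 2: {1,2,8}

Answer: BISIMILAR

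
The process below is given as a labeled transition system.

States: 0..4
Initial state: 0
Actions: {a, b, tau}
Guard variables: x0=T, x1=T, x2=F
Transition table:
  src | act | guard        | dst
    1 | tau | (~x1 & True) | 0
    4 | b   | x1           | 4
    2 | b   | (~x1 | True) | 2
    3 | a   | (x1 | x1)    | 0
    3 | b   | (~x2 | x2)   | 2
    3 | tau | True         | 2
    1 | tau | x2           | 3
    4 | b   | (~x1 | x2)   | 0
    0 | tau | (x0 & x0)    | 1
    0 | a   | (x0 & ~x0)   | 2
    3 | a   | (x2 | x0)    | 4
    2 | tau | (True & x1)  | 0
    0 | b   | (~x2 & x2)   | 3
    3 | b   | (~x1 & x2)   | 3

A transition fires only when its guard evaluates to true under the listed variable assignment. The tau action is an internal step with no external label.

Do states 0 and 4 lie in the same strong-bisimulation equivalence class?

Refine partition for ~:
  π0 = {{0,1,2,3,4}}
  π1 = {{0},{1},{2},{3},{4}}
Fixed point at round 2; 5 class(es).
[0]={0}  [4]={4}

Answer: NOT BISIMILAR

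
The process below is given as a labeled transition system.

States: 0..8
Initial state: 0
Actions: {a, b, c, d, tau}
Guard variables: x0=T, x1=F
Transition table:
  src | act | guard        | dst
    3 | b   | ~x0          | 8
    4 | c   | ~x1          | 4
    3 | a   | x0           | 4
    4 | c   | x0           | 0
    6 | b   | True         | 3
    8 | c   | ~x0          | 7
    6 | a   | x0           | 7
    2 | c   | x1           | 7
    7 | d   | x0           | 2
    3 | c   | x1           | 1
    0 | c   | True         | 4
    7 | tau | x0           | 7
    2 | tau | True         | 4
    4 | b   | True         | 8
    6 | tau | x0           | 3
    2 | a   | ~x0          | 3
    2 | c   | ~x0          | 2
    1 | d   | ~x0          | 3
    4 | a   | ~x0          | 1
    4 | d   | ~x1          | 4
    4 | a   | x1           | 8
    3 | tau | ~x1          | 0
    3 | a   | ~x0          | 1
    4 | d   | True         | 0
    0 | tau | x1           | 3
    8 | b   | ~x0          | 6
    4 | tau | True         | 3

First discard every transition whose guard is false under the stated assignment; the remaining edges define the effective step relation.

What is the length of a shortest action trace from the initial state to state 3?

Answer: 2

Working:
Layered search for 3:
  L0 = {0}
  L1 = {4}
  L2 = {3,8}
depth(3)=2, e.g. c·tau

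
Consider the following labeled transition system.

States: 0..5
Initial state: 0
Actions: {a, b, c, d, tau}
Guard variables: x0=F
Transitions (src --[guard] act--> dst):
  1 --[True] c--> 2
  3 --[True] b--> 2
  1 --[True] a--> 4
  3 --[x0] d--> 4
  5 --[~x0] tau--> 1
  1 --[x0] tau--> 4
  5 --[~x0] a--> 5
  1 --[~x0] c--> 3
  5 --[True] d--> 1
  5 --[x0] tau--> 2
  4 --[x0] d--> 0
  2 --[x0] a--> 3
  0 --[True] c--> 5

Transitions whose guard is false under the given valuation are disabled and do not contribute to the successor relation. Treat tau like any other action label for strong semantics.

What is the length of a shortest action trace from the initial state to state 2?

Layered search for 2:
  depth 0: {0}
  depth 1: {5}
  depth 2: {1}
  depth 3: {2,3,4}
depth(2)=3, e.g. c·d·c

Answer: 3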